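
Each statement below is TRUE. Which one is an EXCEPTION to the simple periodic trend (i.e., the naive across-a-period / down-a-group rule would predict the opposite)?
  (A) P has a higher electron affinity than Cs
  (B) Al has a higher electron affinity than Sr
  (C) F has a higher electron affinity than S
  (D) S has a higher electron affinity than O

The general trend: electron affinity increases across a period and decreases down a group.
(A) P (period 3, group 15) vs Cs (period 6, group 1): the stated order agrees with the simple trend.
(B) Al (period 3, group 13) vs Sr (period 5, group 2): the stated order agrees with the simple trend.
(C) F (period 2, group 17) vs S (period 3, group 16): the stated order agrees with the simple trend.
(D) S (period 3, group 16) vs O (period 2, group 16): the stated order contradicts the simple trend.
The exception is (D): the compact 2p subshell of O repels the added electron more than S's larger 3p does.

(D)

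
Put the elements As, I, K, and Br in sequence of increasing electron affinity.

K < As < I < Br

K is in period 4, group 1; As is in period 4, group 15; Br is in period 4, group 17; I is in period 5, group 17.
Atoms with high Z_eff and room in the valence shell (especially the halogens) have the most exothermic electron affinities.
These span different periods and groups, so the two trends combine.
As > K: both are in period 4; the period trend gives As the larger value.
I > As: period and group pull opposite ways; the across-period shift dominates (295 vs 78 kJ/mol).
Br > I: they share group 17; the group trend gives Br the larger value.
Approximate values (kJ/mol): K 48, As 78, Br 325, I 295.
So from lowest to highest: K < As < I < Br.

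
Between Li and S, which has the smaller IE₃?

S

Consider each +2 ion: Li²⁺ is already 1 electron into the core; S²⁺ still has 4 valence electrons.
Core electrons are held far more tightly than valence electrons, so Li tops the IE_3 order.
The numbers (kJ/mol): Li 11815, S 3357.
Hence IE_3: S < Li.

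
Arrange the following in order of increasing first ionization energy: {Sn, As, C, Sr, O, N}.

Sr < Sn < As < C < O < N

C is in period 2, group 14; N is in period 2, group 15; O is in period 2, group 16; As is in period 4, group 15; Sr is in period 5, group 2; Sn is in period 5, group 14.
IE₁ increases left→right with effective nuclear charge and decreases top→bottom as the valence shell moves farther out.
Neither a single period nor a single group — weigh both effects.
Sn > Sr: Sn lies to the right of Sr in period 5, so the across-period effect alone puts Sn higher.
As > Sn: both effects reinforce here, so As is clearly the higher of the two.
C > As: the two effects oppose for this pair; the down-group effect wins (1086 vs 947 kJ/mol).
O > C: both are in period 2; the period trend gives O the larger value.
N > O: this pair runs against the simple trend — see the exception note.
Note the exception: N has a higher first ionization energy than O, contrary to the simple trend — pairing an electron in O's 2p⁴ costs repulsion energy, so O ionizes more easily than half-filled N (2p³).
Approximate values (kJ/mol): C 1086, N 1402, O 1314, As 947, Sr 550, Sn 709.
So from lowest to highest: Sr < Sn < As < C < O < N.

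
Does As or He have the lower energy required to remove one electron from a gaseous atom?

He is in period 1, group 18; As is in period 4, group 15.
Removing the outermost electron gets harder across a period and easier down a group.
These span different periods and groups, so the two trends combine.
He > As: relative to As, both the across-period and down-group shifts push He's first ionization energy up.
Tabulated first ionization energy (kJ/mol): He 2372, As 947.
So As has the lower energy required to remove one electron from a gaseous atom (As < He).

As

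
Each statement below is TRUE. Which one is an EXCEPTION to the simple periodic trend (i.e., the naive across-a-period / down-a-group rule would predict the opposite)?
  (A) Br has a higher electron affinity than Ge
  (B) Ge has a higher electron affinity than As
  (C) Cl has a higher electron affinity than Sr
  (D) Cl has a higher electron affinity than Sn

The general trend: electron affinity increases across a period and decreases down a group.
(A) Br (period 4, group 17) vs Ge (period 4, group 14): the stated order agrees with the simple trend.
(B) Ge (period 4, group 14) vs As (period 4, group 15): the stated order contradicts the simple trend.
(C) Cl (period 3, group 17) vs Sr (period 5, group 2): the stated order agrees with the simple trend.
(D) Cl (period 3, group 17) vs Sn (period 5, group 14): the stated order agrees with the simple trend.
The exception is (B): adding an electron to As's half-filled 4p³ is unfavourable, so Ge (4p²) has the more exothermic EA.

(B)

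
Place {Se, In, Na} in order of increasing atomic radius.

Se < In < Na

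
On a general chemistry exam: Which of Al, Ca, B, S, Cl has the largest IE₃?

Ca

After 2 electrons have been removed, what remains? Al²⁺ still has 1 valence electron; Ca²⁺ is the bare [Ar] core; B²⁺ still has 1 valence electron; S²⁺ still has 4 valence electrons; Cl²⁺ still has 5 valence electrons.
Breaking into a closed-shell core is much more expensive than removing a leftover valence electron — Ca has the largest IE_3 here.
Valence configurations: Al²⁺ [Ne]3s¹, B²⁺ [He]2s¹, S²⁺ [Ne]3s²3p², Cl²⁺ [Ne]3s²3p³.
Tabulated IE_3 (kJ/mol): Al 2745, Ca 4912, B 3660, S 3357, Cl 3822.
Putting it together, IE_3: Al < S < B < Cl < Ca.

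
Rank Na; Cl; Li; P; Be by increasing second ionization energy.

Be < P < Cl < Na < Li

Consider each +1 ion: Na⁺ is the bare [Ne] core; Cl⁺ still has 6 valence electrons; Li⁺ is the bare [He] core; P⁺ still has 4 valence electrons; Be⁺ still has 1 valence electron.
Pulling an electron out of a noble-gas core costs far more than removing a remaining valence electron, so Na and Li sit at the high end of IE_2.
Valence configurations: Cl⁺ [Ne]3s²3p⁴, P⁺ [Ne]3s²3p², Be⁺ [He]2s¹.
The numbers (kJ/mol): Na 4562, Cl 2298, Li 7298, P 1907, Be 1757.
Putting it together, IE_2: Be < P < Cl < Na < Li.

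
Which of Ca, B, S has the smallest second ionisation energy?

Ca

Consider each +1 ion: Ca⁺ still has 1 valence electron; B⁺ still has 2 valence electrons; S⁺ still has 5 valence electrons.
All are still removing valence electrons, so compare the +1 ions as you would atoms: IE_2 generally rises across a period (higher Z_eff) and falls down a group (larger shell), subject to the usual subshell exceptions.
Valence configurations: Ca⁺ [Ar]4s¹, B⁺ [He]2s², S⁺ [Ne]3s²3p³.
The numbers (kJ/mol): Ca 1145, B 2427, S 2252.
Overall IE_2 order: Ca < S < B.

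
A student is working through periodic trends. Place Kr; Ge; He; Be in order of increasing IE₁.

He is in period 1, group 18; Be is in period 2, group 2; Ge is in period 4, group 14; Kr is in period 4, group 18.
IE₁ increases left→right with effective nuclear charge and decreases top→bottom as the valence shell moves farther out.
These span different periods and groups, so the two trends combine.
Be > Ge: period and group pull opposite ways; the down-group shift dominates (900 vs 762 kJ/mol).
Kr > Be: the two effects oppose for this pair; the across-period effect wins (1351 vs 900 kJ/mol).
He > Kr: He sits above Kr in group 18, so the down-group effect alone puts He higher.
Approximate values (kJ/mol): He 2372, Be 900, Ge 762, Kr 1351.
So from lowest to highest: Ge < Be < Kr < He.

Ge < Be < Kr < He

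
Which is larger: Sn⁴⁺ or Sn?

Forming Sn⁴⁺ removes 4 electrons from Sn. Fewer electrons for the same nuclear charge means less shielding and a higher Z_eff on the remaining electrons.
A cation is smaller than its parent atom: Sn⁴⁺ < Sn.

Sn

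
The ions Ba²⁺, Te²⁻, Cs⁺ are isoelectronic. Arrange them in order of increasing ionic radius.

Ba²⁺ < Cs⁺ < Te²⁻

All of these have 54 electrons, so size is governed by nuclear charge alone: the more protons, the stronger the pull on the same electron cloud, and the smaller the ion.
Nuclear charges: Ba²⁺ (Z=56), Cs⁺ (Z=55), Te²⁻ (Z=52).
Smallest to largest: Ba²⁺ < Cs⁺ < Te²⁻.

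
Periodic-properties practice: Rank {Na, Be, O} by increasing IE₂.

IE_2 is the cost of taking one more electron from the +1 cation: Na⁺ is the bare [Ne] core; Be⁺ still has 1 valence electron; O⁺ still has 5 valence electrons.
Core electrons are held far more tightly than valence electrons, so Na tops the IE_2 order.
Valence configurations: Be⁺ [He]2s¹, O⁺ [He]2s²2p³.
The numbers (kJ/mol): Na 4562, Be 1757, O 3388.
Putting it together, IE_2: Be < O < Na.

Be < O < Na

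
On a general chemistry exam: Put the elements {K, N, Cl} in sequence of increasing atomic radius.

Atomic radius shrinks across a period as nuclear charge pulls the same shell inward, and grows down a group as new shells are added.
Neither a single period nor a single group — weigh both effects.
Cl > N: the two effects oppose for this pair; the down-group effect wins (99 vs 71 pm).
K > Cl: relative to Cl, both the across-period and down-group shifts push K's atomic radius up.
Tabulated atomic radius (pm): N 71, Cl 99, K 196.
So from smallest to largest: N < Cl < K.

N < Cl < K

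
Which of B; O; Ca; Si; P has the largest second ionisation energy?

The second ionization energy removes an electron from the +1 ion. For each element: B⁺ still has 2 valence electrons; O⁺ still has 5 valence electrons; Ca⁺ still has 1 valence electron; Si⁺ still has 3 valence electrons; P⁺ still has 4 valence electrons.
All are still removing valence electrons, so compare the +1 ions as you would atoms: IE_2 generally rises across a period (higher Z_eff) and falls down a group (larger shell), subject to the usual subshell exceptions.
Valence configurations: B⁺ [He]2s², O⁺ [He]2s²2p³, Ca⁺ [Ar]4s¹, Si⁺ [Ne]3s²3p¹, P⁺ [Ne]3s²3p².
The numbers (kJ/mol): B 2427, O 3388, Ca 1145, Si 1577, P 1907.
So the second ionization energies run Ca < Si < P < B < O.

O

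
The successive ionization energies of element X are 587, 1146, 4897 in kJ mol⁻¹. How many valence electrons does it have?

Look for the largest jump between consecutive ionization energies: IE3/IE2 ≈ 4.3, far larger than any earlier ratio.
That jump marks the point where a core electron is being removed. So the atom has 2 valence electrons.

2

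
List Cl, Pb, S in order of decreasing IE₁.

Cl > S > Pb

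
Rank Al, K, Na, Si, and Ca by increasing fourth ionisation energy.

Si < K < Ca < Na < Al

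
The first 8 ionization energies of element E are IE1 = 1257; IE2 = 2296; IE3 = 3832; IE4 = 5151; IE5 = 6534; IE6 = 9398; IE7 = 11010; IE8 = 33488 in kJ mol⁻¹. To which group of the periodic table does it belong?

Group 17

Look for the largest jump between consecutive ionization energies: IE8/IE7 ≈ 3.0, far larger than any earlier ratio.
That jump marks the point where a core electron is being removed. So the atom has 7 valence electrons.
A main-group element with 7 valence electrons is in group 17.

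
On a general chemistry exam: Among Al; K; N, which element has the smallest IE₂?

Al

The second ionization energy removes an electron from the +1 ion. For each element: Al⁺ still has 2 valence electrons; K⁺ is the bare [Ar] core; N⁺ still has 4 valence electrons.
Pulling an electron out of a noble-gas core costs far more than removing a remaining valence electron, so K sits at the high end of IE_2.
Valence configurations: Al⁺ [Ne]3s², N⁺ [He]2s²2p².
The numbers (kJ/mol): Al 1817, K 3052, N 2856.
Hence IE_2: Al < N < K.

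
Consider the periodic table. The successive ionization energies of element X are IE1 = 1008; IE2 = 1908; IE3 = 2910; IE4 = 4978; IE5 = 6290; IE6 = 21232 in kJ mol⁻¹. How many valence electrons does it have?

5

Look for the largest jump between consecutive ionization energies: IE6/IE5 ≈ 3.4, far larger than any earlier ratio.
That jump marks the point where a core electron is being removed. So the atom has 5 valence electrons.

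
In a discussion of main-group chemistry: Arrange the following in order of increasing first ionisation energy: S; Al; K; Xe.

Al is in period 3, group 13; S is in period 3, group 16; K is in period 4, group 1; Xe is in period 5, group 18.
IE₁ increases left→right with effective nuclear charge and decreases top→bottom as the valence shell moves farther out.
Here both period and group differ, so the two effects have to be weighed against each other.
Al > K: both effects reinforce here, so Al is clearly the higher of the two.
S > Al: both are in period 3; the period trend gives S the larger value.
Xe > S: period and group pull opposite ways; the across-period shift dominates (1170 vs 1000 kJ/mol).
Tabulated first ionization energy (kJ/mol): Al 578, S 1000, K 419, Xe 1170.
So from lowest to highest: K < Al < S < Xe.

K < Al < S < Xe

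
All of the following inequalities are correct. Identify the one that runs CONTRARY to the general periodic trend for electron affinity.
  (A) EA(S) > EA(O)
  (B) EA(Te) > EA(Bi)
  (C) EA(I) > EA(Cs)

(A)

The general trend: electron affinity increases across a period and decreases down a group.
(A) S (period 3, group 16) vs O (period 2, group 16): the stated order contradicts the simple trend.
(B) Te (period 5, group 16) vs Bi (period 6, group 15): the stated order agrees with the simple trend.
(C) I (period 5, group 17) vs Cs (period 6, group 1): the stated order agrees with the simple trend.
The exception is (A): the compact 2p subshell of O repels the added electron more than S's larger 3p does.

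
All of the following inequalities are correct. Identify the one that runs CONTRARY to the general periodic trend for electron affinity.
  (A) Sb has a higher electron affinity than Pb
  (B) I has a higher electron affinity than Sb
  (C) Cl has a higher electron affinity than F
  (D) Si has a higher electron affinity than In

(C)

The general trend: electron affinity increases across a period and decreases down a group.
(A) Sb (period 5, group 15) vs Pb (period 6, group 14): the stated order agrees with the simple trend.
(B) I (period 5, group 17) vs Sb (period 5, group 15): the stated order agrees with the simple trend.
(C) Cl (period 3, group 17) vs F (period 2, group 17): the stated order contradicts the simple trend.
(D) Si (period 3, group 14) vs In (period 5, group 13): the stated order agrees with the simple trend.
The exception is (C): F's small 2p subshell makes the incoming electron feel strong e⁻–e⁻ repulsion, so Cl actually releases more energy on gaining an electron.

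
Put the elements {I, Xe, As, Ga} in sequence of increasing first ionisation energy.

Ga is in period 4, group 13; As is in period 4, group 15; I is in period 5, group 17; Xe is in period 5, group 18.
Across a period the outer electron is held more tightly (higher IE₁); down a group it sits in a higher shell, more shielded, and comes off more easily.
Here both period and group differ, so the two effects have to be weighed against each other.
As > Ga: both are in period 4; the period trend gives As the larger value.
I > As: the two effects oppose for this pair; the across-period effect wins (1008 vs 947 kJ/mol).
Xe > I: Xe lies to the right of I in period 5, so the across-period effect alone puts Xe higher.
Approximate values (kJ/mol): Ga 579, As 947, I 1008, Xe 1170.
So from lowest to highest: Ga < As < I < Xe.

Ga, As, I, Xe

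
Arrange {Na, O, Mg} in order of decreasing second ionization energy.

Na > O > Mg

After 1 electron has been removed, what remains? Na⁺ is the bare [Ne] core; O⁺ still has 5 valence electrons; Mg⁺ still has 1 valence electron.
Breaking into a closed-shell core is much more expensive than removing a leftover valence electron — Na has the largest IE_2 here.
Valence configurations: O⁺ [He]2s²2p³, Mg⁺ [Ne]3s¹.
Approximate IE_2 values (kJ/mol): Na 4562, O 3388, Mg 1451.
Overall IE_2 order: Mg < O < Na.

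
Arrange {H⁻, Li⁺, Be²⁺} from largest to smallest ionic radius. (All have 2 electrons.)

All of these have 2 electrons, so size is governed by nuclear charge alone: the more protons, the stronger the pull on the same electron cloud, and the smaller the ion.
Nuclear charges: Be²⁺ (Z=4), Li⁺ (Z=3), H⁻ (Z=1).
Largest to smallest: H⁻ > Li⁺ > Be²⁺.

H⁻ > Li⁺ > Be²⁺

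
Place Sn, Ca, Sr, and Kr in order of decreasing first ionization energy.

Ca is in period 4, group 2; Kr is in period 4, group 18; Sr is in period 5, group 2; Sn is in period 5, group 14.
Removing the outermost electron gets harder across a period and easier down a group.
These span different periods and groups, so the two trends combine.
Ca > Sr: they share group 2; the group trend gives Ca the larger value.
Sn > Ca: period and group pull opposite ways; the across-period shift dominates (709 vs 590 kJ/mol).
Kr > Sn: both effects reinforce here, so Kr is clearly the higher of the two.
For reference (kJ/mol): Ca 590, Kr 1351, Sr 550, Sn 709.
So from highest to lowest: Kr > Sn > Ca > Sr.

Kr > Sn > Ca > Sr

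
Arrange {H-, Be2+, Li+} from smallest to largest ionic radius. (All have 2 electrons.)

Be2+ < Li+ < H-

All of these have 2 electrons, so size is governed by nuclear charge alone: the more protons, the stronger the pull on the same electron cloud, and the smaller the ion.
Nuclear charges: Be2+ (Z=4), Li+ (Z=3), H- (Z=1).
Smallest to largest: Be2+ < Li+ < H-.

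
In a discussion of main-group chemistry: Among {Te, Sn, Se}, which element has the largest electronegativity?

Smaller atoms with higher effective nuclear charge are more electronegative.
Here both period and group differ, so the two effects have to be weighed against each other.
Te > Sn: both are in period 5; the period trend gives Te the larger value.
Se > Te: they share group 16; the group trend gives Se the larger value.
Tabulated electronegativity (Pauling): Se 2.55, Sn 1.96, Te 2.10.
The largest electronegativity among these belongs to Se.

Se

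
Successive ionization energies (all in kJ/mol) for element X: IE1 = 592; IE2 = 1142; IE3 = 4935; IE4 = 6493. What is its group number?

Group 2

Look for the largest jump between consecutive ionization energies: IE3/IE2 ≈ 4.3, far larger than any earlier ratio.
That jump marks the point where a core electron is being removed. So the atom has 2 valence electrons.
A main-group element with 2 valence electrons is in group 2.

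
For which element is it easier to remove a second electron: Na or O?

After 1 electron has been removed, what remains? Na⁺ is the bare [Ne] core; O⁺ still has 5 valence electrons.
Core electrons are held far more tightly than valence electrons, so Na tops the IE_2 order.
Approximate IE_2 values (kJ/mol): Na 4562, O 3388.
Hence IE_2: O < Na.

O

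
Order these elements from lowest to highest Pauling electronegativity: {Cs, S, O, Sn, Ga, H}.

Atoms toward the upper right of the periodic table pull bonding electrons most strongly.
Neither a single period nor a single group — weigh both effects.
Ga > Cs: both effects reinforce here, so Ga is clearly the higher of the two.
Sn > Ga: period and group pull opposite ways; the across-period shift dominates (1.96 vs 1.81).
H > Sn: period and group pull opposite ways; the down-group shift dominates (2.20 vs 1.96).
S > H: period and group pull opposite ways; the across-period shift dominates (2.58 vs 2.20).
O > S: they share group 16; the group trend gives O the larger value.
For reference (Pauling): H 2.20, O 3.44, S 2.58, Ga 1.81, Sn 1.96, Cs 0.79.
So from lowest to highest: Cs < Ga < Sn < H < S < O.

Cs < Ga < Sn < H < S < O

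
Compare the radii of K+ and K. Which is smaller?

K+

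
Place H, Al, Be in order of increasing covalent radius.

H < Be < Al

Moving right in a period, electrons are added to the same shell under a stronger nuclear pull, so atoms get smaller; moving down, a new shell is opened and atoms get larger.
A diagonal step moves right (one effect) and down (the opposite effect) at once.
Be > H: the two effects oppose for this pair; the down-group effect wins (102 vs 32 pm).
Al > Be: the two effects oppose for this pair; the down-group effect wins (126 vs 102 pm).
Approximate values (pm): H 32, Be 102, Al 126.
So from smallest to largest: H < Be < Al.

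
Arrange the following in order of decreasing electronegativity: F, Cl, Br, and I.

F is in period 2, group 17; Cl is in period 3, group 17; Br is in period 4, group 17; I is in period 5, group 17.
Smaller atoms with higher effective nuclear charge are more electronegative.
All are in group 17, so electronegativity increases up the group.
So from highest to lowest: F > Cl > Br > I.

F > Cl > Br > I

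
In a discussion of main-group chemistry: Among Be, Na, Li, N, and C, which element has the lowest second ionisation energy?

Consider each +1 ion: Be⁺ still has 1 valence electron; Na⁺ is the bare [Ne] core; Li⁺ is the bare [He] core; N⁺ still has 4 valence electrons; C⁺ still has 3 valence electrons.
Pulling an electron out of a noble-gas core costs far more than removing a remaining valence electron, so Na and Li sit at the high end of IE_2.
Valence configurations: Be⁺ [He]2s¹, N⁺ [He]2s²2p², C⁺ [He]2s²2p¹.
The numbers (kJ/mol): Be 1757, Na 4562, Li 7298, N 2856, C 2353.
Overall IE_2 order: Be < C < N < Na < Li.

Be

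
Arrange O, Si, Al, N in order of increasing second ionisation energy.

Si < Al < N < O

IE_2 is the cost of taking one more electron from the +1 cation: O⁺ still has 5 valence electrons; Si⁺ still has 3 valence electrons; Al⁺ still has 2 valence electrons; N⁺ still has 4 valence electrons.
All are still removing valence electrons, so compare the +1 ions as you would atoms: IE_2 generally rises across a period (higher Z_eff) and falls down a group (larger shell), subject to the usual subshell exceptions.
Valence configurations: O⁺ [He]2s²2p³, Si⁺ [Ne]3s²3p¹, Al⁺ [Ne]3s², N⁺ [He]2s²2p².
Si⁺ loses a lone 3p electron whereas Al⁺ must break into a filled 3s² pair, so IE_2(Al) > IE_2(Si) even though Si has the higher nuclear charge.
Approximate IE_2 values (kJ/mol): O 3388, Si 1577, Al 1817, N 2856.
Overall IE_2 order: Si < Al < N < O.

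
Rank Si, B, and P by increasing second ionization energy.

IE_2 is the cost of taking one more electron from the +1 cation: Si⁺ still has 3 valence electrons; B⁺ still has 2 valence electrons; P⁺ still has 4 valence electrons.
All are still removing valence electrons, so compare the +1 ions as you would atoms: IE_2 generally rises across a period (higher Z_eff) and falls down a group (larger shell), subject to the usual subshell exceptions.
Valence configurations: Si⁺ [Ne]3s²3p¹, B⁺ [He]2s², P⁺ [Ne]3s²3p².
Tabulated IE_2 (kJ/mol): Si 1577, B 2427, P 1907.
Hence IE_2: Si < P < B.

Si, P, B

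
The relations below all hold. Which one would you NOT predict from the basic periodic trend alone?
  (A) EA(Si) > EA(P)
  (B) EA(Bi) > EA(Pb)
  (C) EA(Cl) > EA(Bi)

(A)

The general trend: electron affinity increases across a period and decreases down a group.
(A) Si (period 3, group 14) vs P (period 3, group 15): the stated order contradicts the simple trend.
(B) Bi (period 6, group 15) vs Pb (period 6, group 14): the stated order agrees with the simple trend.
(C) Cl (period 3, group 17) vs Bi (period 6, group 15): the stated order agrees with the simple trend.
The exception is (A): adding an electron to P's half-filled 3p³ is unfavourable, so Si (3p²) has the more exothermic EA.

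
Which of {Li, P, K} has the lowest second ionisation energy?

After 1 electron has been removed, what remains? Li⁺ is the bare [He] core; P⁺ still has 4 valence electrons; K⁺ is the bare [Ar] core.
Core electrons are held far more tightly than valence electrons, so K and Li top the IE_2 order.
Tabulated IE_2 (kJ/mol): Li 7298, P 1907, K 3052.
Overall IE_2 order: P < K < Li.

P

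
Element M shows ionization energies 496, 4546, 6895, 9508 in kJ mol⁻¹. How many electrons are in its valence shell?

1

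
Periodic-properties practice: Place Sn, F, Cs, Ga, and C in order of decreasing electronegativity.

Atoms toward the upper right of the periodic table pull bonding electrons most strongly.
Neither a single period nor a single group — weigh both effects.
Ga > Cs: both effects reinforce here, so Ga is clearly the higher of the two.
Sn > Ga: the two effects oppose for this pair; the across-period effect wins (1.96 vs 1.81).
C > Sn: C sits above Sn in group 14, so the down-group effect alone puts C higher.
F > C: both are in period 2; the period trend gives F the larger value.
For reference (Pauling): C 2.55, F 3.98, Ga 1.81, Sn 1.96, Cs 0.79.
So from highest to lowest: F > C > Sn > Ga > Cs.

F > C > Sn > Ga > Cs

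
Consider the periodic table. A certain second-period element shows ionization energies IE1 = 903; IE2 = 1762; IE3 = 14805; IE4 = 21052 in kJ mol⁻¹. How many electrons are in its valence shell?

2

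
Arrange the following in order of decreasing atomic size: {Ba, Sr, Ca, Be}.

Atomic radius shrinks across a period as nuclear charge pulls the same shell inward, and grows down a group as new shells are added.
All are in group 2, so atomic radius increases down the group.
So from largest to smallest: Ba > Sr > Ca > Be.

Ba, Sr, Ca, Be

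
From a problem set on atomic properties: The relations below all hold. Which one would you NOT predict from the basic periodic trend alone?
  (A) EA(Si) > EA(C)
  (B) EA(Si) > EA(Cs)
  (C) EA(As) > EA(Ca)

The general trend: electron affinity increases across a period and decreases down a group.
(A) Si (period 3, group 14) vs C (period 2, group 14): the stated order contradicts the simple trend.
(B) Si (period 3, group 14) vs Cs (period 6, group 1): the stated order agrees with the simple trend.
(C) As (period 4, group 15) vs Ca (period 4, group 2): the stated order agrees with the simple trend.
The exception is (A): Si's larger, more diffuse 3p orbitals accept an added electron slightly more readily than C's compact 2p.

(A)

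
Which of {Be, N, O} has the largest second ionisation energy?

O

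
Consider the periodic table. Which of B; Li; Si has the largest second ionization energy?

The second ionization energy removes an electron from the +1 ion. For each element: B⁺ still has 2 valence electrons; Li⁺ is the bare [He] core; Si⁺ still has 3 valence electrons.
Breaking into a closed-shell core is much more expensive than removing a leftover valence electron — Li has the largest IE_2 here.
Valence configurations: B⁺ [He]2s², Si⁺ [Ne]3s²3p¹.
Tabulated IE_2 (kJ/mol): B 2427, Li 7298, Si 1577.
So the second ionization energies run Si < B < Li.

Li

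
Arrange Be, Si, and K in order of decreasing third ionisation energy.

Be, K, Si

IE_3 is the cost of taking one more electron from the +2 cation: Be²⁺ is the bare [He] core; Si²⁺ still has 2 valence electrons; K²⁺ is already 1 electron into the core.
Breaking into a closed-shell core is much more expensive than removing a leftover valence electron — K and Be have the largest IE_3 here.
The numbers (kJ/mol): Be 14849, Si 3232, K 4420.
Putting it together, IE_3: Si < K < Be.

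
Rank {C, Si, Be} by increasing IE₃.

Si < C < Be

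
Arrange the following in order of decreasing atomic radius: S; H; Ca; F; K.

H is in period 1, group 1; F is in period 2, group 17; S is in period 3, group 16; K is in period 4, group 1; Ca is in period 4, group 2.
Radius decreases left→right (rising Z_eff, same n) and increases top→bottom (higher n).
Neither a single period nor a single group — weigh both effects.
F > H: period and group pull opposite ways; the down-group shift dominates (64 vs 32 pm).
S > F: relative to F, both the across-period and down-group shifts push S's atomic radius up.
Ca > S: both effects reinforce here, so Ca is clearly the larger of the two.
K > Ca: both are in period 4; the period trend gives K the larger value.
For reference (pm): H 32, F 64, S 103, K 196, Ca 171.
So from largest to smallest: K > Ca > S > F > H.

K > Ca > S > F > H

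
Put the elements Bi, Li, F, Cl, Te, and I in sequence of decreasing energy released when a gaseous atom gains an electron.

Cl > F > I > Te > Bi > Li

Li is in period 2, group 1; F is in period 2, group 17; Cl is in period 3, group 17; Te is in period 5, group 16; I is in period 5, group 17; Bi is in period 6, group 15.
Electron affinity generally becomes more exothermic across a period toward the halogens and less exothermic down a group.
Here both period and group differ, so the two effects have to be weighed against each other.
Bi > Li: the two effects oppose for this pair; the across-period effect wins (91 vs 60 kJ/mol).
Te > Bi: both effects reinforce here, so Te is clearly the higher of the two.
I > Te: I lies to the right of Te in period 5, so the across-period effect alone puts I higher.
F > I: F sits above I in group 17, so the down-group effect alone puts F higher.
Cl > F: this pair runs against the simple trend — see the exception note.
Note the exception: Cl has a higher electron affinity than F, contrary to the simple trend — F's small 2p subshell makes the incoming electron feel strong e⁻–e⁻ repulsion, so Cl actually releases more energy on gaining an electron.
Approximate values (kJ/mol): Li 60, F 328, Cl 349, Te 190, I 295, Bi 91.
So from highest to lowest: Cl > F > I > Te > Bi > Li.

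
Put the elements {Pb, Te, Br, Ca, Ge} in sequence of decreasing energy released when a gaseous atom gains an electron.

Br > Te > Ge > Pb > Ca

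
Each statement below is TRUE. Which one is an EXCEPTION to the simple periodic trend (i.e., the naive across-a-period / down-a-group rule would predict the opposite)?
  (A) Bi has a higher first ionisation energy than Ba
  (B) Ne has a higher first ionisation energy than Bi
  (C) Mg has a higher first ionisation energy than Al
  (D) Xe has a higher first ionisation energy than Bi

(C)

The general trend: first ionisation energy increases across a period and decreases down a group.
(A) Bi (period 6, group 15) vs Ba (period 6, group 2): the stated order agrees with the simple trend.
(B) Ne (period 2, group 18) vs Bi (period 6, group 15): the stated order agrees with the simple trend.
(C) Mg (period 3, group 2) vs Al (period 3, group 13): the stated order contradicts the simple trend.
(D) Xe (period 5, group 18) vs Bi (period 6, group 15): the stated order agrees with the simple trend.
The exception is (C): Al's single 3p electron is easier to remove than one from Mg's filled 3s².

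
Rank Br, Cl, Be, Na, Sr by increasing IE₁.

First ionization energy rises across a period (greater Z_eff holds electrons more tightly) and falls down a group (valence electrons are farther from the nucleus).
These span different periods and groups, so the two trends combine.
Sr > Na: the two effects oppose for this pair; the across-period effect wins (550 vs 496 kJ/mol).
Be > Sr: Be sits above Sr in group 2, so the down-group effect alone puts Be higher.
Br > Be: the two effects oppose for this pair; the across-period effect wins (1140 vs 900 kJ/mol).
Cl > Br: they share group 17; the group trend gives Cl the larger value.
Tabulated first ionization energy (kJ/mol): Be 900, Na 496, Cl 1251, Br 1140, Sr 550.
So from lowest to highest: Na < Sr < Be < Br < Cl.

Na < Sr < Be < Br < Cl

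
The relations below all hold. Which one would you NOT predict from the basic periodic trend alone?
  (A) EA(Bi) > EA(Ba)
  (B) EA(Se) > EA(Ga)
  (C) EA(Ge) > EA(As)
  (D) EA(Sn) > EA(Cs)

(C)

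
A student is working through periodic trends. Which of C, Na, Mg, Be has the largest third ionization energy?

The third ionization energy removes an electron from the +2 ion. For each element: C²⁺ still has 2 valence electrons; Na²⁺ is already 1 electron into the core; Mg²⁺ is the bare [Ne] core; Be²⁺ is the bare [He] core.
Pulling an electron out of a noble-gas core costs far more than removing a remaining valence electron, so Na, Mg and Be sit at the high end of IE_3.
Tabulated IE_3 (kJ/mol): C 4620, Na 6910, Mg 7733, Be 14849.
Hence IE_3: C < Na < Mg < Be.

Be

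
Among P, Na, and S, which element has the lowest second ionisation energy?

IE_2 is the cost of taking one more electron from the +1 cation: P⁺ still has 4 valence electrons; Na⁺ is the bare [Ne] core; S⁺ still has 5 valence electrons.
Pulling an electron out of a noble-gas core costs far more than removing a remaining valence electron, so Na sits at the high end of IE_2.
Valence configurations: P⁺ [Ne]3s²3p², S⁺ [Ne]3s²3p³.
The numbers (kJ/mol): P 1907, Na 4562, S 2252.
Putting it together, IE_2: P < S < Na.

P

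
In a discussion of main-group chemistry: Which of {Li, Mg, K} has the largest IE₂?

IE_2 is the cost of taking one more electron from the +1 cation: Li⁺ is the bare [He] core; Mg⁺ still has 1 valence electron; K⁺ is the bare [Ar] core.
Pulling an electron out of a noble-gas core costs far more than removing a remaining valence electron, so K and Li sit at the high end of IE_2.
The numbers (kJ/mol): Li 7298, Mg 1451, K 3052.
Putting it together, IE_2: Mg < K < Li.

Li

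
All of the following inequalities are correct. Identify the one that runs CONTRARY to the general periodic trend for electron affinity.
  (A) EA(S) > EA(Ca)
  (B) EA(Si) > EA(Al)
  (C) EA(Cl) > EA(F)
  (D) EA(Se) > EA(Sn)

(C)

The general trend: electron affinity increases across a period and decreases down a group.
(A) S (period 3, group 16) vs Ca (period 4, group 2): the stated order agrees with the simple trend.
(B) Si (period 3, group 14) vs Al (period 3, group 13): the stated order agrees with the simple trend.
(C) Cl (period 3, group 17) vs F (period 2, group 17): the stated order contradicts the simple trend.
(D) Se (period 4, group 16) vs Sn (period 5, group 14): the stated order agrees with the simple trend.
The exception is (C): F's small 2p subshell makes the incoming electron feel strong e⁻–e⁻ repulsion, so Cl actually releases more energy on gaining an electron.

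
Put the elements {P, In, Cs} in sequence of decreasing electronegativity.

P > In > Cs

P is in period 3, group 15; In is in period 5, group 13; Cs is in period 6, group 1.
Atoms toward the upper right of the periodic table pull bonding electrons most strongly.
Neither a single period nor a single group — weigh both effects.
In > Cs: both effects reinforce here, so In is clearly the higher of the two.
P > In: relative to In, both the across-period and down-group shifts push P's electronegativity up.
Tabulated electronegativity (Pauling): P 2.19, In 1.78, Cs 0.79.
So from highest to lowest: P > In > Cs.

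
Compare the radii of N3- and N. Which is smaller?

N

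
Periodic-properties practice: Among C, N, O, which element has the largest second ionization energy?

O

The second ionization energy removes an electron from the +1 ion. For each element: C⁺ still has 3 valence electrons; N⁺ still has 4 valence electrons; O⁺ still has 5 valence electrons.
All are still removing valence electrons, so compare the +1 ions as you would atoms: IE_2 generally rises across a period (higher Z_eff) and falls down a group (larger shell), subject to the usual subshell exceptions.
Valence configurations: C⁺ [He]2s²2p¹, N⁺ [He]2s²2p², O⁺ [He]2s²2p³.
Approximate IE_2 values (kJ/mol): C 2353, N 2856, O 3388.
Overall IE_2 order: C < N < O.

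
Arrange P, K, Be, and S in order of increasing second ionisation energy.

Be < P < S < K

After 1 electron has been removed, what remains? P⁺ still has 4 valence electrons; K⁺ is the bare [Ar] core; Be⁺ still has 1 valence electron; S⁺ still has 5 valence electrons.
Core electrons are held far more tightly than valence electrons, so K tops the IE_2 order.
Valence configurations: P⁺ [Ne]3s²3p², Be⁺ [He]2s¹, S⁺ [Ne]3s²3p³.
Approximate IE_2 values (kJ/mol): P 1907, K 3052, Be 1757, S 2252.
Hence IE_2: Be < P < S < K.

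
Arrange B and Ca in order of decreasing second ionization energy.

B > Ca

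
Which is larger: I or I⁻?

I⁻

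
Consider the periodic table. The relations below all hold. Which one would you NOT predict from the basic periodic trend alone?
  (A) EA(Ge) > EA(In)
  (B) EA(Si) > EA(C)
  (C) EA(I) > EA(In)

(B)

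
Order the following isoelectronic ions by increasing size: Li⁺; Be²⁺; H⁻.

Be²⁺, Li⁺, H⁻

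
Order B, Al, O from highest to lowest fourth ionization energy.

B > Al > O

Consider each +3 ion: B³⁺ is the bare [He] core; Al³⁺ is the bare [Ne] core; O³⁺ still has 3 valence electrons.
Breaking into a closed-shell core is much more expensive than removing a leftover valence electron — Al and B have the largest IE_4 here.
The numbers (kJ/mol): B 25026, Al 11577, O 7469.
So the fourth ionization energies run O < Al < B.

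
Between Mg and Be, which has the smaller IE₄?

IE_4 is the cost of taking one more electron from the +3 cation: Mg³⁺ is already 1 electron into the core; Be³⁺ is already 1 electron into the core.
All of these are removing an electron from a noble-gas core or deeper; the smaller core (lower principal quantum number) is held far more tightly, and within a period the higher nuclear charge binds the same core more tightly.
The numbers (kJ/mol): Mg 10543, Be 21007.
Putting it together, IE_4: Mg < Be.

Mg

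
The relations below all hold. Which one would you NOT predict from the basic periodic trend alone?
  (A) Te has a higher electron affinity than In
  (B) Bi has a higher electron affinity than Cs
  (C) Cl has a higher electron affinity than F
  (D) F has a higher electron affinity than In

(C)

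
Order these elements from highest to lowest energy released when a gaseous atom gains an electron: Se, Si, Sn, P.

Se, Si, Sn, P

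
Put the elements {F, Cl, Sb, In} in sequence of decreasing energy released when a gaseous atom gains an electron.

F is in period 2, group 17; Cl is in period 3, group 17; In is in period 5, group 13; Sb is in period 5, group 15.
Adding an electron releases more energy for atoms nearer the top right (short of the noble gases).
Here both period and group differ, so the two effects have to be weighed against each other.
Sb > In: both are in period 5; the period trend gives Sb the larger value.
F > Sb: relative to Sb, both the across-period and down-group shifts push F's electron affinity up.
Cl > F: this pair runs against the simple trend — see the exception note.
Note the exception: Cl has a higher electron affinity than F, contrary to the simple trend — F's small 2p subshell makes the incoming electron feel strong e⁻–e⁻ repulsion, so Cl actually releases more energy on gaining an electron.
Approximate values (kJ/mol): F 328, Cl 349, In 29, Sb 103.
So from highest to lowest: Cl > F > Sb > In.

Cl > F > Sb > In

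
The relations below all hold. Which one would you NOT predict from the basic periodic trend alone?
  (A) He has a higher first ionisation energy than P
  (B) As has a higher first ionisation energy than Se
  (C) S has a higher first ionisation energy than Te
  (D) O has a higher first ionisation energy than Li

(B)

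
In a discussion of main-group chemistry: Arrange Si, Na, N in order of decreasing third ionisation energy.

Na > N > Si

After 2 electrons have been removed, what remains? Si²⁺ still has 2 valence electrons; Na²⁺ is already 1 electron into the core; N²⁺ still has 3 valence electrons.
Breaking into a closed-shell core is much more expensive than removing a leftover valence electron — Na has the largest IE_3 here.
Valence configurations: Si²⁺ [Ne]3s², N²⁺ [He]2s²2p¹.
Tabulated IE_3 (kJ/mol): Si 3232, Na 6910, N 4578.
Hence IE_3: Si < N < Na.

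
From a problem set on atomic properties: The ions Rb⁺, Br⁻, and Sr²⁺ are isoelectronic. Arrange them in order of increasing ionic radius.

Sr²⁺ < Rb⁺ < Br⁻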